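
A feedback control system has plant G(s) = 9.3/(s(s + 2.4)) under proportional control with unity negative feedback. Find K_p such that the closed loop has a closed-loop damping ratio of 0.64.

Closed-loop characteristic equation: s² + 2.4s + K_p·9.3 = 0.
So ω_n = √(9.3K_p) and 2ζω_n = 2.4, giving ζ = 2.4/(2√(9.3K_p)).
Setting ζ = 0.64: √(9.3K_p) = 2.4/(2·0.64) = 1.875, so K_p = 3.516/9.3 = 0.378.

K_p = 0.378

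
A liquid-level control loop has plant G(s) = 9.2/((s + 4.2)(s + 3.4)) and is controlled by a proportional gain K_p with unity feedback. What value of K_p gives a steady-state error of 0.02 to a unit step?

K_p = 76.1

For a type-0 loop with proportional control, e_ss = 1/(1 + K_p·G(0)).
G(0) = 0.6443. Require 1/(1 + K_p·0.6443) = 0.02, so 1 + 0.6443·K_p = 50.
K_p = (50 − 1)/0.6443 = 76.1.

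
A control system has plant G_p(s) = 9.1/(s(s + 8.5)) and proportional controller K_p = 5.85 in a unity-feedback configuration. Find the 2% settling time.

T_s ≈ 0.941 s

The closed-loop denominator s² + 8.5s + 53.23 gives ω_n = √53.23 = 7.296 and ζ = 8.5/(2ω_n) = 0.5825.
2% settling time T_s ≈ 4/(ζω_n) = 4/4.25 = 0.941 s.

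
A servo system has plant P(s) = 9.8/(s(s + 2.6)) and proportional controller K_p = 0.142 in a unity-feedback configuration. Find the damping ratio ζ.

1 + K_p·P(s) = 0 gives s² + 2.6s + 1.392 = 0.
Matching s² + 2ζω_n s + ω_n²: ω_n = √1.392 = 1.18 rad/s and 2ζω_n = 2.6, so ζ = 2.6/(2·1.18) = 1.1.

ζ = 1.1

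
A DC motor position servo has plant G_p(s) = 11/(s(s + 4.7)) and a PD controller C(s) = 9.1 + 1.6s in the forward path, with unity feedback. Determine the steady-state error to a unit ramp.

The loop has one pole at the origin (type 1). Velocity error constant K_v = lim_{s→0} s·C(s)G_p(s) = 9.1·11/4.7 = 21.3.
Steady-state error to a unit ramp: e_ss = 1/K_v = 0.047.

0.047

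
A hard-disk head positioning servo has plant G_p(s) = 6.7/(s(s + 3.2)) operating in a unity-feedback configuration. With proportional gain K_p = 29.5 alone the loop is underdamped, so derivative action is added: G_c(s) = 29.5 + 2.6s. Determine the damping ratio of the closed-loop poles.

Forward path: (29.5 + 2.6s)·6.7/(s(s+3.2)). The closed-loop characteristic equation is s² + (3.2 + 6.7·2.6)s + 6.7·29.5 = 0.
That is s² + 20.62s + 197.7 = 0, so ω_n = 14.06 rad/s and ζ = 20.62/(2·14.06) = 0.7333.

ζ = 0.733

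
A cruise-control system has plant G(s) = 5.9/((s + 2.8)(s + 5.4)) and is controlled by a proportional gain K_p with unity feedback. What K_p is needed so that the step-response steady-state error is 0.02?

Steady-state error for a unit step on this type-0 loop is 1/(1 + K_p·G(0)).
G(0) = 0.3902. Require 1/(1 + K_p·0.3902) = 0.02, so 1 + 0.3902·K_p = 50.
K_p = (50 − 1)/0.3902 = 126.

K_p = 126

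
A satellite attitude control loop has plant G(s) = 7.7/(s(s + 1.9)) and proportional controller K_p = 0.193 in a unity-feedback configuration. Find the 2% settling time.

The closed-loop denominator s² + 1.9s + 1.486 gives ω_n = √1.486 = 1.219 and ζ = 1.9/(2ω_n) = 0.7793.
2% settling time T_s ≈ 4/(ζω_n) = 4/0.95 = 4.21 s.

T_s ≈ 4.21 s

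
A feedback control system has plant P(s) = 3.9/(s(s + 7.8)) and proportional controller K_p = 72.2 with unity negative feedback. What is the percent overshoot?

47.2%

From 1 + K_pP(s) = 0: s² + 7.8s + 281.6 = 0 ⇒ ω_n = 16.78, ζ = 0.2324.
%OS = 100·exp(−πζ/√(1−ζ²)) = 100·exp(−π·0.2324/√0.946) = 47.2%.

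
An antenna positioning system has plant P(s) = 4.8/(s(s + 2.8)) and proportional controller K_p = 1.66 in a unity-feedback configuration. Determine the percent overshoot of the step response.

16.6%

From 1 + K_pP(s) = 0: s² + 2.8s + 7.968 = 0 ⇒ ω_n = 2.823, ζ = 0.496.
%OS = 100·exp(−πζ/√(1−ζ²)) = 100·exp(−π·0.496/√0.754) = 16.6%.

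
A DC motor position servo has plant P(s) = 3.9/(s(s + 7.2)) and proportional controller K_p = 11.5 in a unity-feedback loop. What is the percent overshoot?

Closed-loop characteristic equation: s² + 7.2s + 44.85 = 0, so ω_n = 6.697 rad/s and ζ = 7.2/(2·6.697) = 0.5376.
%OS = 100·exp(−πζ/√(1−ζ²)) = 100·exp(−π·0.5376/√0.711) = 13.5%.

13.5%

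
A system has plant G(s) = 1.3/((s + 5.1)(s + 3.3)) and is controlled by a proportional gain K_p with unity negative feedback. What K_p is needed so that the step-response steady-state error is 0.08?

Steady-state error for a unit step on this type-0 loop is 1/(1 + K_p·G(0)).
G(0) = 0.07724. Require 1/(1 + K_p·0.07724) = 0.08, so 1 + 0.07724·K_p = 12.5.
K_p = (12.5 − 1)/0.07724 = 149.

K_p = 149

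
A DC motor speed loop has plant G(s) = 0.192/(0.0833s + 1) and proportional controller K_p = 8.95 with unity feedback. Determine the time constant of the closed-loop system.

τ = 0.0306 s

Closed loop: T(s) = K_p·G/(1+K_p·G) = 1.718/(0.0833s + 1 + 1.718), with pole at s = −(1 + 1.718)/0.0833 = −32.63.
Closed-loop time constant τ = 1/32.63 = 0.0306 s.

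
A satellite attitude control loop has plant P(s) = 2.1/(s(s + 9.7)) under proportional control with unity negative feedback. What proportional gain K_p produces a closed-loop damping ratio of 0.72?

Closed-loop characteristic equation: s² + 9.7s + K_p·2.1 = 0.
So ω_n = √(2.1K_p) and 2ζω_n = 9.7, giving ζ = 9.7/(2√(2.1K_p)).
Setting ζ = 0.72: √(2.1K_p) = 9.7/(2·0.72) = 6.736, so K_p = 45.38/2.1 = 21.6.

K_p = 21.6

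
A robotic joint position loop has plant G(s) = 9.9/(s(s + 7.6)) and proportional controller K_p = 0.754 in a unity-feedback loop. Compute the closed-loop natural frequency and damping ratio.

ω_n = 2.73 rad/s, ζ = 1.39

With unity feedback the closed-loop characteristic equation is s² + 7.6s + 0.754·9.9 = s² + 7.6s + 7.465 = 0.
So ω_n² = 7.465 ⇒ ω_n = 2.732 rad/s, and ζ = 7.6/(2ω_n) = 1.39.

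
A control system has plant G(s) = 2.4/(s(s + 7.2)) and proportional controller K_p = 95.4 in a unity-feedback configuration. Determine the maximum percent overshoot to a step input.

Closed-loop characteristic equation: s² + 7.2s + 229 = 0, so ω_n = 15.13 rad/s and ζ = 7.2/(2·15.13) = 0.2379.
%OS = 100·exp(−πζ/√(1−ζ²)) = 100·exp(−π·0.2379/√0.9434) = 46.3%.

46.3%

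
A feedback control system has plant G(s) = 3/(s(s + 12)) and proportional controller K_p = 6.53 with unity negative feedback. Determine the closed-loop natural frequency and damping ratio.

The closed-loop denominator is s(s+12) + 6.53·3 = s² + 12s + 19.59.
So ω_n² = 19.59 ⇒ ω_n = 4.426 rad/s, and ζ = 12/(2ω_n) = 1.36.

ω_n = 4.43 rad/s, ζ = 1.36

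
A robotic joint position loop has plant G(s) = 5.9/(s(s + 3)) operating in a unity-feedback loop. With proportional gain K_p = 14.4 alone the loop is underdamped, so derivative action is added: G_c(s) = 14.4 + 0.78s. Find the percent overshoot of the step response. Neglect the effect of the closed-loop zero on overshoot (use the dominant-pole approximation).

24.1%

Forward path: (14.4 + 0.78s)·5.9/(s(s+3)). The closed-loop characteristic equation is s² + (3 + 5.9·0.78)s + 5.9·14.4 = 0.
That is s² + 7.602s + 84.96 = 0, so ω_n = 9.217 rad/s and ζ = 7.602/(2·9.217) = 0.4124.
%OS = 100·exp(−πζ/√(1−ζ²)) = 24.1%.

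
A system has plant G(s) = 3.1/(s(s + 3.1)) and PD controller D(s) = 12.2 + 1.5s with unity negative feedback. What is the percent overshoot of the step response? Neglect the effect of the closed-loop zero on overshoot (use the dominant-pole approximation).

Forward path: (12.2 + 1.5s)·3.1/(s(s+3.1)). The closed-loop characteristic equation is s² + (3.1 + 3.1·1.5)s + 3.1·12.2 = 0.
That is s² + 7.75s + 37.82 = 0, so ω_n = 6.15 rad/s and ζ = 7.75/(2·6.15) = 0.6301.
%OS = 100·exp(−πζ/√(1−ζ²)) = 7.81%.

7.81%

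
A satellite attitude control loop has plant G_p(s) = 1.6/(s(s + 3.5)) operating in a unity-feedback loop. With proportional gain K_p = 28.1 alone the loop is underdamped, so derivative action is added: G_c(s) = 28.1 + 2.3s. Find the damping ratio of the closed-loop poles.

ζ = 0.535

Forward path: (28.1 + 2.3s)·1.6/(s(s+3.5)). The closed-loop characteristic equation is s² + (3.5 + 1.6·2.3)s + 1.6·28.1 = 0.
That is s² + 7.18s + 44.96 = 0, so ω_n = 6.705 rad/s and ζ = 7.18/(2·6.705) = 0.5354.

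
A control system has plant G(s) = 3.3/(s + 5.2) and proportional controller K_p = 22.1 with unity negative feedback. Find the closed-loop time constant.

τ = 0.0128 s

Closed-loop transfer function: T(s) = K_p·G(s)/(1 + K_p·G(s)) = 72.93/(s + 5.2 + 72.93) = 72.93/(s + 78.13).
Time constant τ = 1/78.13 = 0.0128 s.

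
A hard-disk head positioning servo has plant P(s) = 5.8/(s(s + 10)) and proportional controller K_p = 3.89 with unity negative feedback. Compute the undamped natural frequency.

1 + K_p·P(s) = 0 gives s² + 10s + 22.56 = 0.
So ω_n² = 22.56 ⇒ ω_n = 4.75 rad/s, and ζ = 10/(2ω_n) = 1.05.

ω_n = 4.75 rad/s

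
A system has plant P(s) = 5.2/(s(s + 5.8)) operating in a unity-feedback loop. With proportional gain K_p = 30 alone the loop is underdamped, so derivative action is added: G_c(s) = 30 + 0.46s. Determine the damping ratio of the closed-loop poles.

ζ = 0.328

Forward path: (30 + 0.46s)·5.2/(s(s+5.8)). The closed-loop characteristic equation is s² + (5.8 + 5.2·0.46)s + 5.2·30 = 0.
That is s² + 8.192s + 156 = 0, so ω_n = 12.49 rad/s and ζ = 8.192/(2·12.49) = 0.3279.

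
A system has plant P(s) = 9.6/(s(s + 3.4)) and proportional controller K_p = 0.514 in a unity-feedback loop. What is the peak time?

T_p = 2.2 s

From 1 + K_pP(s) = 0: s² + 3.4s + 4.934 = 0 ⇒ ω_n = 2.221, ζ = 0.7653.
Damped frequency ω_d = ω_n√(1−ζ²) = 1.43 rad/s, so peak time T_p = π/ω_d = 2.2 s.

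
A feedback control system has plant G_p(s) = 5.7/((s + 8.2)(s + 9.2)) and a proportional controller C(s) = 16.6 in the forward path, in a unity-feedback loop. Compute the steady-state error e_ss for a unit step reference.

0.444

The loop is type 0. Static position error constant K_pos = C(0)·G_p(0) = 16.6·0.07556 = 1.254.
Steady-state error to a unit step: e_ss = 1/(1+K_pos) = 1/2.254 = 0.444.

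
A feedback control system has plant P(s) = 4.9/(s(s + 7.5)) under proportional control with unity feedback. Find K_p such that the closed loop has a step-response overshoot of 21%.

From %OS = 100·exp(−πζ/√(1−ζ²)) = 21%, ζ = −ln(0.21)/√(π²+ln²(0.21)) = 0.4449.
Characteristic equation s² + 7.5s + 4.9K_p = 0 gives ζ = 7.5/(2√(4.9K_p)).
Setting ζ = 0.4449: √(4.9K_p) = 7.5/(2·0.4449) = 8.429, so K_p = 71.05/4.9 = 14.5.

K_p = 14.5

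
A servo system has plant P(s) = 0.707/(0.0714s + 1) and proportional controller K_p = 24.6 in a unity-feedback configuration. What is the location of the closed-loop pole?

s = -257.6

Closed loop: T(s) = K_p·P/(1+K_p·P) = 17.39/(0.0714s + 1 + 17.39), with pole at s = −(1 + 17.39)/0.0714 = −257.6.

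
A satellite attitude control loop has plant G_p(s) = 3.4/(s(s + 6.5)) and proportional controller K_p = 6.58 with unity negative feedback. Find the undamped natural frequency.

With unity feedback the closed-loop characteristic equation is s² + 6.5s + 6.58·3.4 = s² + 6.5s + 22.37 = 0.
Matching s² + 2ζω_n s + ω_n²: ω_n = √22.37 = 4.73 rad/s and 2ζω_n = 6.5, so ζ = 6.5/(2·4.73) = 0.687.

ω_n = 4.73 rad/s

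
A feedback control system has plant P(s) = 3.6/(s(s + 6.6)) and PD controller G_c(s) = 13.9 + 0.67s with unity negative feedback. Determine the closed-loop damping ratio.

Forward path: (13.9 + 0.67s)·3.6/(s(s+6.6)). The closed-loop characteristic equation is s² + (6.6 + 3.6·0.67)s + 3.6·13.9 = 0.
That is s² + 9.012s + 50.04 = 0, so ω_n = 7.074 rad/s and ζ = 9.012/(2·7.074) = 0.637.

ζ = 0.637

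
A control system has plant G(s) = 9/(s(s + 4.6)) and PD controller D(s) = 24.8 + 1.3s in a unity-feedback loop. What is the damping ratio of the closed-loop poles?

ζ = 0.546

Forward path: (24.8 + 1.3s)·9/(s(s+4.6)). The closed-loop characteristic equation is s² + (4.6 + 9·1.3)s + 9·24.8 = 0.
That is s² + 16.3s + 223.2 = 0, so ω_n = 14.94 rad/s and ζ = 16.3/(2·14.94) = 0.5455.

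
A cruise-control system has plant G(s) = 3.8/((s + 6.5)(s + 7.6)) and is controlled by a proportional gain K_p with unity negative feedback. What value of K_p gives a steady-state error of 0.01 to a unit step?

K_p = 1290

For a type-0 loop with proportional control, e_ss = 1/(1 + K_p·G(0)).
G(0) = 0.07692. Require 1/(1 + K_p·0.07692) = 0.01, so 1 + 0.07692·K_p = 100.
K_p = (100 − 1)/0.07692 = 1290.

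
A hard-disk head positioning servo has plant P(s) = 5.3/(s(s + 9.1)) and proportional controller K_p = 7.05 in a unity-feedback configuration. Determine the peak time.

T_p = 0.77 s

The closed-loop denominator s² + 9.1s + 37.36 gives ω_n = √37.36 = 6.113 and ζ = 9.1/(2ω_n) = 0.7444.
Damped frequency ω_d = ω_n√(1−ζ²) = 4.082 rad/s, so peak time T_p = π/ω_d = 0.77 s.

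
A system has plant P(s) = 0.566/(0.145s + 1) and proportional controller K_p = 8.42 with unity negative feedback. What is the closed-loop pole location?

Closed loop: T(s) = K_p·P/(1+K_p·P) = 4.766/(0.145s + 1 + 4.766), with pole at s = −(1 + 4.766)/0.145 = −39.76.

s = -39.76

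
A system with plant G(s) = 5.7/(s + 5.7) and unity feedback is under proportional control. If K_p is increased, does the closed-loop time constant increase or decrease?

decrease

Closed-loop pole is at s = −(5.7+K_p·5.7); larger K_p moves it further left, so τ = 1/(5.7+K_p·5.7) decreases.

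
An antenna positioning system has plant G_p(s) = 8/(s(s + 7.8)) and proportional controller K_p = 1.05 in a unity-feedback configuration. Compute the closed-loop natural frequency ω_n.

ω_n = 2.9 rad/s

1 + K_p·G_p(s) = 0 gives s² + 7.8s + 8.4 = 0.
So ω_n² = 8.4 ⇒ ω_n = 2.898 rad/s, and ζ = 7.8/(2ω_n) = 1.35.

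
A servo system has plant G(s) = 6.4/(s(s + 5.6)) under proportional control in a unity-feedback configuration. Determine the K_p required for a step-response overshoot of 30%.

K_p = 9.57

From %OS = 100·exp(−πζ/√(1−ζ²)) = 30%, ζ = −ln(0.3)/√(π²+ln²(0.3)) = 0.3579.
Characteristic equation s² + 5.6s + 6.4K_p = 0 gives ζ = 5.6/(2√(6.4K_p)).
Setting ζ = 0.3579: √(6.4K_p) = 5.6/(2·0.3579) = 7.824, so K_p = 61.22/6.4 = 9.57.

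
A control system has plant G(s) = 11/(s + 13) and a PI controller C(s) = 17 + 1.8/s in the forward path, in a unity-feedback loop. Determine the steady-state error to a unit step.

0

The open loop C(s)G(s) has a pole at the origin (type 1), so the static position error constant is infinite and e_ss = 1/(1+∞) = 0.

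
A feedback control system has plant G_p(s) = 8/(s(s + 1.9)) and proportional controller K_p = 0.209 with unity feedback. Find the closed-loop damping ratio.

ζ = 0.735

1 + K_p·G_p(s) = 0 gives s² + 1.9s + 1.672 = 0.
So ω_n² = 1.672 ⇒ ω_n = 1.293 rad/s, and ζ = 1.9/(2ω_n) = 0.735.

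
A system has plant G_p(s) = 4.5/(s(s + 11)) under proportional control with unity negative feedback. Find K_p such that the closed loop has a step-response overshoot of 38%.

From %OS = 100·exp(−πζ/√(1−ζ²)) = 38%, ζ = −ln(0.38)/√(π²+ln²(0.38)) = 0.2943.
Characteristic equation s² + 11s + 4.5K_p = 0 gives ζ = 11/(2√(4.5K_p)).
Setting ζ = 0.2943: √(4.5K_p) = 11/(2·0.2943) = 18.69, so K_p = 349.1/4.5 = 77.6.

K_p = 77.6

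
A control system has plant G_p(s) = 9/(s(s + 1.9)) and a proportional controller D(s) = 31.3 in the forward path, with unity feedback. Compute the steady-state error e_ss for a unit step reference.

0

The open loop D(s)G_p(s) has a pole at the origin (type 1), so the static position error constant is infinite and e_ss = 1/(1+∞) = 0.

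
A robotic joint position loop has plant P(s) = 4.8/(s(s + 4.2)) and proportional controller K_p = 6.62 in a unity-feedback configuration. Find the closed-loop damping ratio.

1 + K_p·P(s) = 0 gives s² + 4.2s + 31.78 = 0.
So ω_n² = 31.78 ⇒ ω_n = 5.637 rad/s, and ζ = 4.2/(2ω_n) = 0.373.

ζ = 0.373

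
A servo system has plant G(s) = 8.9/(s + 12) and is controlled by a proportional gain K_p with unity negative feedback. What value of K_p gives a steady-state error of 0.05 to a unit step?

Steady-state error for a unit step on this type-0 loop is 1/(1 + K_p·G(0)).
G(0) = 0.7417. Require 1/(1 + K_p·0.7417) = 0.05, so 1 + 0.7417·K_p = 20.
K_p = (20 − 1)/0.7417 = 25.6.

K_p = 25.6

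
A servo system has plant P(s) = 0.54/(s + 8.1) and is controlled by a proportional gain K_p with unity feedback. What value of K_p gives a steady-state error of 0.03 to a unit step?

K_p = 485

The loop is type 0, so e_ss(step) = 1/(1 + K_pos) with K_pos = K_p·P(0).
P(0) = 0.06667. Require 1/(1 + K_p·0.06667) = 0.03, so 1 + 0.06667·K_p = 33.33.
K_p = (33.33 − 1)/0.06667 = 485.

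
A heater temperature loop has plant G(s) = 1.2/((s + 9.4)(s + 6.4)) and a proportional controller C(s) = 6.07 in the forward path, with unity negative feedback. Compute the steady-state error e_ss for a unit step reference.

0.892

The loop is type 0. Static position error constant K_pos = C(0)·G(0) = 6.07·0.01995 = 0.1211.
Steady-state error to a unit step: e_ss = 1/(1+K_pos) = 1/1.121 = 0.892.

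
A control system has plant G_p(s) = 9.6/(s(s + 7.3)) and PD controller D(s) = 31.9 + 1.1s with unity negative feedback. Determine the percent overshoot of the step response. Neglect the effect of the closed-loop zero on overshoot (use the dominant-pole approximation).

Forward path: (31.9 + 1.1s)·9.6/(s(s+7.3)). The closed-loop characteristic equation is s² + (7.3 + 9.6·1.1)s + 9.6·31.9 = 0.
That is s² + 17.86s + 306.2 = 0, so ω_n = 17.5 rad/s and ζ = 17.86/(2·17.5) = 0.5103.
%OS = 100·exp(−πζ/√(1−ζ²)) = 15.5%.

15.5%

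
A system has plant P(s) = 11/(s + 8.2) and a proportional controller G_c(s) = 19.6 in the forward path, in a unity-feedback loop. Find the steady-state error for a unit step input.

0.0366

The loop is type 0. Static position error constant K_pos = G_c(0)·P(0) = 19.6·1.341 = 26.29.
Steady-state error to a unit step: e_ss = 1/(1+K_pos) = 1/27.29 = 0.0366.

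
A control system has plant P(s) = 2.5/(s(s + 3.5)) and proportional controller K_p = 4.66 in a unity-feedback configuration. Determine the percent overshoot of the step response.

15.3%

The closed-loop denominator s² + 3.5s + 11.65 gives ω_n = √11.65 = 3.413 and ζ = 3.5/(2ω_n) = 0.5127.
%OS = 100·exp(−πζ/√(1−ζ²)) = 100·exp(−π·0.5127/√0.7371) = 15.3%.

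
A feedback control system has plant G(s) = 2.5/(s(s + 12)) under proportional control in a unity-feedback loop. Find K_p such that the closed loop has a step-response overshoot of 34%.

K_p = 137

From %OS = 100·exp(−πζ/√(1−ζ²)) = 34%, ζ = −ln(0.34)/√(π²+ln²(0.34)) = 0.3248.
Characteristic equation s² + 12s + 2.5K_p = 0 gives ζ = 12/(2√(2.5K_p)).
Setting ζ = 0.3248: √(2.5K_p) = 12/(2·0.3248) = 18.47, so K_p = 341.3/2.5 = 137.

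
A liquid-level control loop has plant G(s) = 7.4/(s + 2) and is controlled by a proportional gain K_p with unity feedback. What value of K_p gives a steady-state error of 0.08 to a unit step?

K_p = 3.11

The loop is type 0, so e_ss(step) = 1/(1 + K_pos) with K_pos = K_p·G(0).
G(0) = 3.7. Require 1/(1 + K_p·3.7) = 0.08, so 1 + 3.7·K_p = 12.5.
K_p = (12.5 − 1)/3.7 = 3.11.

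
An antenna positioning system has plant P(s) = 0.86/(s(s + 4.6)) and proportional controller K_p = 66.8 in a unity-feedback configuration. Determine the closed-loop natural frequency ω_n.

ω_n = 7.58 rad/s

With unity feedback the closed-loop characteristic equation is s² + 4.6s + 66.8·0.86 = s² + 4.6s + 57.45 = 0.
So ω_n² = 57.45 ⇒ ω_n = 7.579 rad/s, and ζ = 4.6/(2ω_n) = 0.303.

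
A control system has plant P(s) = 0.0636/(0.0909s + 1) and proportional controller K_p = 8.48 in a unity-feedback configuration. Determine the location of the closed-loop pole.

Closed loop: T(s) = K_p·P/(1+K_p·P) = 0.5393/(0.0909s + 1 + 0.5393), with pole at s = −(1 + 0.5393)/0.0909 = −16.93.

s = -16.93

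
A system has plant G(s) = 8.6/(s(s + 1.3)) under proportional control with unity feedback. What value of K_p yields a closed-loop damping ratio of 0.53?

K_p = 0.175

Closed-loop characteristic equation: s² + 1.3s + K_p·8.6 = 0.
So ω_n = √(8.6K_p) and 2ζω_n = 1.3, giving ζ = 1.3/(2√(8.6K_p)).
Setting ζ = 0.53: √(8.6K_p) = 1.3/(2·0.53) = 1.226, so K_p = 1.504/8.6 = 0.175.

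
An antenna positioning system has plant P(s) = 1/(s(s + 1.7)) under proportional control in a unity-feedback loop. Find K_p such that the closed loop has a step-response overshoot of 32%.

K_p = 6.21

From %OS = 100·exp(−πζ/√(1−ζ²)) = 32%, ζ = −ln(0.32)/√(π²+ln²(0.32)) = 0.341.
Characteristic equation s² + 1.7s + 1K_p = 0 gives ζ = 1.7/(2√(1K_p)).
Setting ζ = 0.341: √(1K_p) = 1.7/(2·0.341) = 2.493, so K_p = 6.215/1 = 6.21.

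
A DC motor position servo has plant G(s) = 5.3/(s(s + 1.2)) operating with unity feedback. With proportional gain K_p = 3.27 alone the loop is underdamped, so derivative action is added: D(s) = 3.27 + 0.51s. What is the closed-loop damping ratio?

ζ = 0.469

Forward path: (3.27 + 0.51s)·5.3/(s(s+1.2)). The closed-loop characteristic equation is s² + (1.2 + 5.3·0.51)s + 5.3·3.27 = 0.
That is s² + 3.903s + 17.33 = 0, so ω_n = 4.163 rad/s and ζ = 3.903/(2·4.163) = 0.4688.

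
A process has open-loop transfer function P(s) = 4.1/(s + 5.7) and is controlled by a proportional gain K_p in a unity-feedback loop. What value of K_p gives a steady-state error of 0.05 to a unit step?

K_p = 26.4

The loop is type 0, so e_ss(step) = 1/(1 + K_pos) with K_pos = K_p·P(0).
P(0) = 0.7193. Require 1/(1 + K_p·0.7193) = 0.05, so 1 + 0.7193·K_p = 20.
K_p = (20 − 1)/0.7193 = 26.4.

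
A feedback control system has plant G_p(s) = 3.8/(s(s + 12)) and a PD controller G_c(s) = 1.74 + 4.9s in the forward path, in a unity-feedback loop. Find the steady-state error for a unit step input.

The open loop G_c(s)G_p(s) has a pole at the origin (type 1), so the static position error constant is infinite and e_ss = 1/(1+∞) = 0.

0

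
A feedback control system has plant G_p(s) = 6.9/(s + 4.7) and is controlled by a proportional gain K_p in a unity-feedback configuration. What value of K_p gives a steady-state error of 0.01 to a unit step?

The loop is type 0, so e_ss(step) = 1/(1 + K_pos) with K_pos = K_p·G_p(0).
G_p(0) = 1.468. Require 1/(1 + K_p·1.468) = 0.01, so 1 + 1.468·K_p = 100.
K_p = (100 − 1)/1.468 = 67.4.

K_p = 67.4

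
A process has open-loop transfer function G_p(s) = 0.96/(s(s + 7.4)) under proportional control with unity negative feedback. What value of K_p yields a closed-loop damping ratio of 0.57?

K_p = 43.9

Closed-loop characteristic equation: s² + 7.4s + K_p·0.96 = 0.
So ω_n = √(0.96K_p) and 2ζω_n = 7.4, giving ζ = 7.4/(2√(0.96K_p)).
Setting ζ = 0.57: √(0.96K_p) = 7.4/(2·0.57) = 6.491, so K_p = 42.14/0.96 = 43.9.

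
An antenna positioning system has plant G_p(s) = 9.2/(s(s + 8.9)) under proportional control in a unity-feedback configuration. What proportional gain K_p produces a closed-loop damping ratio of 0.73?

K_p = 4.04

Closed-loop characteristic equation: s² + 8.9s + K_p·9.2 = 0.
So ω_n = √(9.2K_p) and 2ζω_n = 8.9, giving ζ = 8.9/(2√(9.2K_p)).
Setting ζ = 0.73: √(9.2K_p) = 8.9/(2·0.73) = 6.096, so K_p = 37.16/9.2 = 4.04.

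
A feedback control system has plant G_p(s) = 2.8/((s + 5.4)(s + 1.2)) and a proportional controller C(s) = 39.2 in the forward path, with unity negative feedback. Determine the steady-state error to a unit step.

0.0557

The loop is type 0. Static position error constant K_pos = C(0)·G_p(0) = 39.2·0.4321 = 16.94.
Steady-state error to a unit step: e_ss = 1/(1+K_pos) = 1/17.94 = 0.0557.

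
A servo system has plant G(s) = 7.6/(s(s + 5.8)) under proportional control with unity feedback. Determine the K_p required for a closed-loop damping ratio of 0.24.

K_p = 19.2

Closed-loop characteristic equation: s² + 5.8s + K_p·7.6 = 0.
So ω_n = √(7.6K_p) and 2ζω_n = 5.8, giving ζ = 5.8/(2√(7.6K_p)).
Setting ζ = 0.24: √(7.6K_p) = 5.8/(2·0.24) = 12.08, so K_p = 146/7.6 = 19.2.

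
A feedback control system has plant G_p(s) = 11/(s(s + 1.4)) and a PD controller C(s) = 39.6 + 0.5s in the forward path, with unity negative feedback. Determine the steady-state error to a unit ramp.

0.00321

The loop has one pole at the origin (type 1). Velocity error constant K_v = lim_{s→0} s·C(s)G_p(s) = 39.6·11/1.4 = 311.1.
Steady-state error to a unit ramp: e_ss = 1/K_v = 0.00321.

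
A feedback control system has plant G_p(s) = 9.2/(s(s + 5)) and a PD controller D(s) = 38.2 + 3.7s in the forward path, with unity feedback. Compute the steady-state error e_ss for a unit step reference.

The open loop D(s)G_p(s) has a pole at the origin (type 1), so the static position error constant is infinite and e_ss = 1/(1+∞) = 0.

0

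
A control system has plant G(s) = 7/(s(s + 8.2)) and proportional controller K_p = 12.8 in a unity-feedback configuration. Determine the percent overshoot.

Closed-loop characteristic equation: s² + 8.2s + 89.6 = 0, so ω_n = 9.466 rad/s and ζ = 8.2/(2·9.466) = 0.4331.
%OS = 100·exp(−πζ/√(1−ζ²)) = 100·exp(−π·0.4331/√0.8124) = 22.1%.

22.1%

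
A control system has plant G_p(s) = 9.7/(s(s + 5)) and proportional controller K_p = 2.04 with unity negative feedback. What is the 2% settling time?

The closed-loop denominator s² + 5s + 19.79 gives ω_n = √19.79 = 4.448 and ζ = 5/(2ω_n) = 0.562.
2% settling time T_s ≈ 4/(ζω_n) = 4/2.5 = 1.6 s.

T_s ≈ 1.6 s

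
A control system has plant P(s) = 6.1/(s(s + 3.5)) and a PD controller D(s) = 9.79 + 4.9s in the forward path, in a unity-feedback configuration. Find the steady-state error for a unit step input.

The open loop D(s)P(s) has a pole at the origin (type 1), so the static position error constant is infinite and e_ss = 1/(1+∞) = 0.

0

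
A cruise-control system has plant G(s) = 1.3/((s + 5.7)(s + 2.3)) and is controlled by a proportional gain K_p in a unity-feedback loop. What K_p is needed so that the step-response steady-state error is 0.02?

For a type-0 loop with proportional control, e_ss = 1/(1 + K_p·G(0)).
G(0) = 0.09916. Require 1/(1 + K_p·0.09916) = 0.02, so 1 + 0.09916·K_p = 50.
K_p = (50 − 1)/0.09916 = 494.

K_p = 494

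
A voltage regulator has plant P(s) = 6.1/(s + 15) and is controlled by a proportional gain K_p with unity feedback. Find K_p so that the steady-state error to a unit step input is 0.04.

For a type-0 loop with proportional control, e_ss = 1/(1 + K_p·P(0)).
P(0) = 0.4067. Require 1/(1 + K_p·0.4067) = 0.04, so 1 + 0.4067·K_p = 25.
K_p = (25 − 1)/0.4067 = 59.

K_p = 59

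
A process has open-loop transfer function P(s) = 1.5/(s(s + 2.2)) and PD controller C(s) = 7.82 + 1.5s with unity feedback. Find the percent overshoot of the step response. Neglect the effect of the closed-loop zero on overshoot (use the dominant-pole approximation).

Forward path: (7.82 + 1.5s)·1.5/(s(s+2.2)). The closed-loop characteristic equation is s² + (2.2 + 1.5·1.5)s + 1.5·7.82 = 0.
That is s² + 4.45s + 11.73 = 0, so ω_n = 3.425 rad/s and ζ = 4.45/(2·3.425) = 0.6497.
%OS = 100·exp(−πζ/√(1−ζ²)) = 6.82%.

6.82%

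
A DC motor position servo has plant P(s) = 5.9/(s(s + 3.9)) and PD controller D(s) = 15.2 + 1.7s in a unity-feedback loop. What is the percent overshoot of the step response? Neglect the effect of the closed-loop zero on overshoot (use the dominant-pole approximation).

3.3%

Forward path: (15.2 + 1.7s)·5.9/(s(s+3.9)). The closed-loop characteristic equation is s² + (3.9 + 5.9·1.7)s + 5.9·15.2 = 0.
That is s² + 13.93s + 89.68 = 0, so ω_n = 9.47 rad/s and ζ = 13.93/(2·9.47) = 0.7355.
%OS = 100·exp(−πζ/√(1−ζ²)) = 3.3%.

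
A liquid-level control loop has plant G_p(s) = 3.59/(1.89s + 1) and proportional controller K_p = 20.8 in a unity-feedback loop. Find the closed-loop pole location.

Closed loop: T(s) = K_p·G_p/(1+K_p·G_p) = 74.67/(1.89s + 1 + 74.67), with pole at s = −(1 + 74.67)/1.89 = −40.04.

s = -40.04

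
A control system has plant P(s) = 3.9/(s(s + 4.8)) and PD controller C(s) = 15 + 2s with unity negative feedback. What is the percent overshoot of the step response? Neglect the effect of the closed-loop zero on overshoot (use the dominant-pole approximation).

Forward path: (15 + 2s)·3.9/(s(s+4.8)). The closed-loop characteristic equation is s² + (4.8 + 3.9·2)s + 3.9·15 = 0.
That is s² + 12.6s + 58.5 = 0, so ω_n = 7.649 rad/s and ζ = 12.6/(2·7.649) = 0.8237.
%OS = 100·exp(−πζ/√(1−ζ²)) = 1.04%.

1.04%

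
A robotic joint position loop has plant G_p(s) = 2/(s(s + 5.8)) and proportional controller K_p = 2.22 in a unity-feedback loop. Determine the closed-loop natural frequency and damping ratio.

ω_n = 2.11 rad/s, ζ = 1.38

The closed-loop denominator is s(s+5.8) + 2.22·2 = s² + 5.8s + 4.44.
Matching s² + 2ζω_n s + ω_n²: ω_n = √4.44 = 2.107 rad/s and 2ζω_n = 5.8, so ζ = 5.8/(2·2.107) = 1.38.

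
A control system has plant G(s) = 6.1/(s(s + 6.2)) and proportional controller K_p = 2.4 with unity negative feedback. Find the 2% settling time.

T_s ≈ 1.29 s

From 1 + K_pG(s) = 0: s² + 6.2s + 14.64 = 0 ⇒ ω_n = 3.826, ζ = 0.8102.
2% settling time T_s ≈ 4/(ζω_n) = 4/3.1 = 1.29 s.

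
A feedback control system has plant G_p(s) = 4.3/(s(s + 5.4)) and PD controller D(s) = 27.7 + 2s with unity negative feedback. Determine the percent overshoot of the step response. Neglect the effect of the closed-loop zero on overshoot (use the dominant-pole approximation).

7.23%

Forward path: (27.7 + 2s)·4.3/(s(s+5.4)). The closed-loop characteristic equation is s² + (5.4 + 4.3·2)s + 4.3·27.7 = 0.
That is s² + 14s + 119.1 = 0, so ω_n = 10.91 rad/s and ζ = 14/(2·10.91) = 0.6414.
%OS = 100·exp(−πζ/√(1−ζ²)) = 7.23%.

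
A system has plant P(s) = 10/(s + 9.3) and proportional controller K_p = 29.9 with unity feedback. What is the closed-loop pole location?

Closed-loop transfer function: T(s) = K_p·P(s)/(1 + K_p·P(s)) = 299/(s + 9.3 + 299) = 299/(s + 308.3).
The closed-loop pole is at s = −308.3.

s = -308.3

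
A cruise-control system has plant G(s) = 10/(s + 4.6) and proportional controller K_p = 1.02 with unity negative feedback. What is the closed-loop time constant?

Closed-loop transfer function: T(s) = K_p·G(s)/(1 + K_p·G(s)) = 10.2/(s + 4.6 + 10.2) = 10.2/(s + 14.8).
Time constant τ = 1/14.8 = 0.0676 s.

τ = 0.0676 s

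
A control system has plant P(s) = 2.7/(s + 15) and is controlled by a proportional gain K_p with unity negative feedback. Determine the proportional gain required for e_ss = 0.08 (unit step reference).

For a type-0 loop with proportional control, e_ss = 1/(1 + K_p·P(0)).
P(0) = 0.18. Require 1/(1 + K_p·0.18) = 0.08, so 1 + 0.18·K_p = 12.5.
K_p = (12.5 − 1)/0.18 = 63.9.

K_p = 63.9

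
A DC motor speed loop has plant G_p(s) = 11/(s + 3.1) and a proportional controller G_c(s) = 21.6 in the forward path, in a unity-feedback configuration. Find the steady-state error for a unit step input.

0.0129

The loop is type 0. Static position error constant K_pos = G_c(0)·G_p(0) = 21.6·3.548 = 76.65.
Steady-state error to a unit step: e_ss = 1/(1+K_pos) = 1/77.65 = 0.0129.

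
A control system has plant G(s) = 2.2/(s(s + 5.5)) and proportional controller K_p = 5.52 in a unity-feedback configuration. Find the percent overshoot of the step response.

The closed-loop denominator s² + 5.5s + 12.14 gives ω_n = √12.14 = 3.485 and ζ = 5.5/(2ω_n) = 0.7891.
%OS = 100·exp(−πζ/√(1−ζ²)) = 100·exp(−π·0.7891/√0.3773) = 1.77%.

1.77%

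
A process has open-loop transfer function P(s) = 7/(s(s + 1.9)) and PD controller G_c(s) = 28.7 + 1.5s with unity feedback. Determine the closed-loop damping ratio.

Forward path: (28.7 + 1.5s)·7/(s(s+1.9)). The closed-loop characteristic equation is s² + (1.9 + 7·1.5)s + 7·28.7 = 0.
That is s² + 12.4s + 200.9 = 0, so ω_n = 14.17 rad/s and ζ = 12.4/(2·14.17) = 0.4374.

ζ = 0.437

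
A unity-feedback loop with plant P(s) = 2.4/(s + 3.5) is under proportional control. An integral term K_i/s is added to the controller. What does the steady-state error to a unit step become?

The integrator makes K_pos = lim_{s→0} C(s)G(s) infinite, so e_ss = 1/(1+K_pos) = 0.

0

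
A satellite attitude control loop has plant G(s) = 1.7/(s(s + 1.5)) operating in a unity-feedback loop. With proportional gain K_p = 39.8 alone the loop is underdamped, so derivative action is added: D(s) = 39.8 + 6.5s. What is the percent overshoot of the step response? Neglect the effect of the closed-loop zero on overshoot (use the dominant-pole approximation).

Forward path: (39.8 + 6.5s)·1.7/(s(s+1.5)). The closed-loop characteristic equation is s² + (1.5 + 1.7·6.5)s + 1.7·39.8 = 0.
That is s² + 12.55s + 67.66 = 0, so ω_n = 8.226 rad/s and ζ = 12.55/(2·8.226) = 0.7629.
%OS = 100·exp(−πζ/√(1−ζ²)) = 2.46%.

2.46%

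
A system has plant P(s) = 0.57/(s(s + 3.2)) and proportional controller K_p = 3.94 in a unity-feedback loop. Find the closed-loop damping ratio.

ζ = 1.07

With unity feedback the closed-loop characteristic equation is s² + 3.2s + 3.94·0.57 = s² + 3.2s + 2.246 = 0.
So ω_n² = 2.246 ⇒ ω_n = 1.499 rad/s, and ζ = 3.2/(2ω_n) = 1.07.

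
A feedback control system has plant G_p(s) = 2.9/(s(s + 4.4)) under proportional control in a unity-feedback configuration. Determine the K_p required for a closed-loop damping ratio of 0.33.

K_p = 15.3

Closed-loop characteristic equation: s² + 4.4s + K_p·2.9 = 0.
So ω_n = √(2.9K_p) and 2ζω_n = 4.4, giving ζ = 4.4/(2√(2.9K_p)).
Setting ζ = 0.33: √(2.9K_p) = 4.4/(2·0.33) = 6.667, so K_p = 44.44/2.9 = 15.3.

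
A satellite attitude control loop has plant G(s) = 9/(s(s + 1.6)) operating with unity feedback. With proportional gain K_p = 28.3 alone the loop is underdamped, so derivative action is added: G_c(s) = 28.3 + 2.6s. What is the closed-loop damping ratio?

ζ = 0.783

Forward path: (28.3 + 2.6s)·9/(s(s+1.6)). The closed-loop characteristic equation is s² + (1.6 + 9·2.6)s + 9·28.3 = 0.
That is s² + 25s + 254.7 = 0, so ω_n = 15.96 rad/s and ζ = 25/(2·15.96) = 0.7832.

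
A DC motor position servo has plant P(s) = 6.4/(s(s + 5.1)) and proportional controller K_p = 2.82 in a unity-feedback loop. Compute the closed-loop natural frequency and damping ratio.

ω_n = 4.25 rad/s, ζ = 0.6

With unity feedback the closed-loop characteristic equation is s² + 5.1s + 2.82·6.4 = s² + 5.1s + 18.05 = 0.
Matching s² + 2ζω_n s + ω_n²: ω_n = √18.05 = 4.248 rad/s and 2ζω_n = 5.1, so ζ = 5.1/(2·4.248) = 0.6.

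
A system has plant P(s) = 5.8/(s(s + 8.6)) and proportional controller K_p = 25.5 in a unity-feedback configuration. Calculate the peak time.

From 1 + K_pP(s) = 0: s² + 8.6s + 147.9 = 0 ⇒ ω_n = 12.16, ζ = 0.3536.
Damped frequency ω_d = ω_n√(1−ζ²) = 11.38 rad/s, so peak time T_p = π/ω_d = 0.276 s.

T_p = 0.276 s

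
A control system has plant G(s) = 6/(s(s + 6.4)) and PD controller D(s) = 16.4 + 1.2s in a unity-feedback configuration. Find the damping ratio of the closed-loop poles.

Forward path: (16.4 + 1.2s)·6/(s(s+6.4)). The closed-loop characteristic equation is s² + (6.4 + 6·1.2)s + 6·16.4 = 0.
That is s² + 13.6s + 98.4 = 0, so ω_n = 9.92 rad/s and ζ = 13.6/(2·9.92) = 0.6855.

ζ = 0.686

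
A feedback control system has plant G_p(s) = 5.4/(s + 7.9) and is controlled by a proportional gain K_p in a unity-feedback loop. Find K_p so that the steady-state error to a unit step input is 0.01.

K_p = 145

The loop is type 0, so e_ss(step) = 1/(1 + K_pos) with K_pos = K_p·G_p(0).
G_p(0) = 0.6835. Require 1/(1 + K_p·0.6835) = 0.01, so 1 + 0.6835·K_p = 100.
K_p = (100 − 1)/0.6835 = 145.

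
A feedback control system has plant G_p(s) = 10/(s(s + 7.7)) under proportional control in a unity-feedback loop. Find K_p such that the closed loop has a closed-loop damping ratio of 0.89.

K_p = 1.87

Closed-loop characteristic equation: s² + 7.7s + K_p·10 = 0.
So ω_n = √(10K_p) and 2ζω_n = 7.7, giving ζ = 7.7/(2√(10K_p)).
Setting ζ = 0.89: √(10K_p) = 7.7/(2·0.89) = 4.326, so K_p = 18.71/10 = 1.87.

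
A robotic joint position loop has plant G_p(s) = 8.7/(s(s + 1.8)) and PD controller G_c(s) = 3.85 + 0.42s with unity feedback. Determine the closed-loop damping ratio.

ζ = 0.471

Forward path: (3.85 + 0.42s)·8.7/(s(s+1.8)). The closed-loop characteristic equation is s² + (1.8 + 8.7·0.42)s + 8.7·3.85 = 0.
That is s² + 5.454s + 33.49 = 0, so ω_n = 5.787 rad/s and ζ = 5.454/(2·5.787) = 0.4712.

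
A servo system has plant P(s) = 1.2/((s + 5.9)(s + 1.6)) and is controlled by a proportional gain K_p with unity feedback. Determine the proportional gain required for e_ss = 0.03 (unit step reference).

The loop is type 0, so e_ss(step) = 1/(1 + K_pos) with K_pos = K_p·P(0).
P(0) = 0.1271. Require 1/(1 + K_p·0.1271) = 0.03, so 1 + 0.1271·K_p = 33.33.
K_p = (33.33 − 1)/0.1271 = 254.

K_p = 254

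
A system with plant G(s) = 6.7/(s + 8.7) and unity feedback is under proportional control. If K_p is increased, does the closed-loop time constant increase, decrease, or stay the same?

decrease

Closed-loop pole is at s = −(8.7+K_p·6.7); larger K_p moves it further left, so τ = 1/(8.7+K_p·6.7) decreases.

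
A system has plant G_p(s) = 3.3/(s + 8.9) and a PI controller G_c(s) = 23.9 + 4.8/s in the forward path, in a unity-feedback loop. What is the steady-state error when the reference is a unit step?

The open loop G_c(s)G_p(s) has a pole at the origin (type 1), so the static position error constant is infinite and e_ss = 1/(1+∞) = 0.

0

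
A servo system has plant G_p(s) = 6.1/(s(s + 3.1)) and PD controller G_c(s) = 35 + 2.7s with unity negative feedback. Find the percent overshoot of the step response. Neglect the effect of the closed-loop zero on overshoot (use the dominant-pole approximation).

Forward path: (35 + 2.7s)·6.1/(s(s+3.1)). The closed-loop characteristic equation is s² + (3.1 + 6.1·2.7)s + 6.1·35 = 0.
That is s² + 19.57s + 213.5 = 0, so ω_n = 14.61 rad/s and ζ = 19.57/(2·14.61) = 0.6697.
%OS = 100·exp(−πζ/√(1−ζ²)) = 5.88%.

5.88%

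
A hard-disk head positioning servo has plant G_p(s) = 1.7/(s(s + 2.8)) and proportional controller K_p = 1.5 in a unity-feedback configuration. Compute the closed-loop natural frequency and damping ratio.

ω_n = 1.6 rad/s, ζ = 0.877

1 + K_p·G_p(s) = 0 gives s² + 2.8s + 2.55 = 0.
So ω_n² = 2.55 ⇒ ω_n = 1.597 rad/s, and ζ = 2.8/(2ω_n) = 0.877.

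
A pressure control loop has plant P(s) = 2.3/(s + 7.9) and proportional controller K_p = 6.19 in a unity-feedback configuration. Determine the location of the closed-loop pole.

s = -22.14

Closed-loop transfer function: T(s) = K_p·P(s)/(1 + K_p·P(s)) = 14.24/(s + 7.9 + 14.24) = 14.24/(s + 22.14).
The closed-loop pole is at s = −22.14.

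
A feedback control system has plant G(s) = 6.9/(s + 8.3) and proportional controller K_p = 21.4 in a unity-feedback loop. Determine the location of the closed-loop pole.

Closed-loop transfer function: T(s) = K_p·G(s)/(1 + K_p·G(s)) = 147.7/(s + 8.3 + 147.7) = 147.7/(s + 156).
The closed-loop pole is at s = −156.

s = -156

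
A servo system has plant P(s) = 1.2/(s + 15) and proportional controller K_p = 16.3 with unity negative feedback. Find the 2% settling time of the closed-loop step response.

Closed-loop transfer function: T(s) = K_p·P(s)/(1 + K_p·P(s)) = 19.56/(s + 15 + 19.56) = 19.56/(s + 34.56).
Time constant τ = 1/34.56 = 0.02894 s, so the 2% settling time is about 4τ = 0.116 s.

T_s ≈ 0.116 s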